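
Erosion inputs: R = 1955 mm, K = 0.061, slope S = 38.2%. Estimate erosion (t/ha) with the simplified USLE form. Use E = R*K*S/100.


Formula: E = R * K * S / 100  (simplified USLE)
R * K = 1955 * 0.061 = 119.255
E = 119.255 * 38.2 / 100 = 45.56 t/ha

45.56


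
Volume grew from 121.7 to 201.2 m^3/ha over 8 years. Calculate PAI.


Formula: PAI = (V_T2 - V_T1) / (T2 - T1)
Volume increment = 201.2 - 121.7 = 79.5 m^3/ha
PAI = 79.5 / 8 = 9.94 m^3/ha/year

9.94


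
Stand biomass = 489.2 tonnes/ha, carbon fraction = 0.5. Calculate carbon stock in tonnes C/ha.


Formula: Carbon Stock = Biomass * Carbon Fraction
C = 489.2 t/ha * 0.5
C = 244.6 t C/ha

244.6


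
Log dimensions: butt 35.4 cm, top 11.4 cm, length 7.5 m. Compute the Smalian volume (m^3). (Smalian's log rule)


Smalian: V = (A1 + A2)/2 * L,  A = pi*(D/200)^2
A1 = pi*(35.4/200)^2 = 0.098423 m^2
A2 = pi*(11.4/200)^2 = 0.010207 m^2
V = (0.098423+0.010207)/2*7.5 = 0.4074 m^3

0.4074


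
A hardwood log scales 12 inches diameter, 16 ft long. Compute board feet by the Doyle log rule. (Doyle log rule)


Doyle: BF = (D - 4)^2 * L / 16
Adjusted diameter = 12 - 4 = 8 in
(D-4)^2 = 8^2 = 64
BF = 64 * 16 / 16 = 64 BF

64


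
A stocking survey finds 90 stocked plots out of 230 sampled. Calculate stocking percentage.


Formula: Stocking % = stocked plots / total plots * 100
Stocking = 90 / 230 * 100
Stocking = 0.3913 * 100 = 39.1%

39.1


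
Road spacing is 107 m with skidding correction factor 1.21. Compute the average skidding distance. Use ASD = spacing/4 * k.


Formula: ASD = (spacing / 4) * correction
Uncorrected distance = spacing / 4 = 107 / 4 = 26.75 m
ASD = 26.75 * 1.21 = 32 m

32


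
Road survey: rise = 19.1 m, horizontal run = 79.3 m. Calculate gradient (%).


Formula: Gradient = rise / run * 100
Gradient = 19.1 / 79.3 * 100 = 24.1%

24.1


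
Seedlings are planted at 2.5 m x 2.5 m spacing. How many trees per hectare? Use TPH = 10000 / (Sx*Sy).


Formula: TPH = 10000 m^2/ha / (spacing_x * spacing_y)
Area per tree = 2.5 m * 2.5 m = 6.25 m^2
TPH = 10000 / 6.25 = 1600 trees/ha

1600


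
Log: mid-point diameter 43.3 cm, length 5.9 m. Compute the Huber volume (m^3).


Huber: V = Am * L,  Am = pi*(Dm/200)^2
Am = pi*(43.3/200)^2 = 0.147254 m^2
V = 0.147254*5.9 = 0.8688 m^3

0.8688


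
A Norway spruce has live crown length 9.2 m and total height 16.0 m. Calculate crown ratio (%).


Formula: Crown Ratio = (Crown Length / Total Height) * 100
CR = (9.2 m / 16.0 m) * 100
CR = 0.575 * 100 = 57.5%

57.5


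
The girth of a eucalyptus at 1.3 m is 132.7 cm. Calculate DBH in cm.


Formula: DBH = C / pi
DBH = 132.7 / pi
pi = 3.14159...
DBH = 42.2 cm

42.2


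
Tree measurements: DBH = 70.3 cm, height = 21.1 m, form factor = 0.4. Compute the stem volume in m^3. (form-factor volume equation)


Formula: V = pi * (DBH/200)^2 * H * ff
Radius = DBH/200 = 70.3/200 = 0.3515 m
Radius^2 = 0.3515^2 = 0.12355225 m^2
V = pi * 0.12355225 * 21.1 * 0.4
V = 3.276 m^3

3.276


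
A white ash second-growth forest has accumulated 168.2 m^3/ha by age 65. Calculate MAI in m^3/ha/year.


Formula: MAI = Total Volume / Stand Age
MAI = 168.2 m^3/ha / 65 years
MAI = 2.59 m^3/ha/year

2.59


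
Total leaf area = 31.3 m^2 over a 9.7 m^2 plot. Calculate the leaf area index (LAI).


Formula: LAI = total leaf area / ground area  (dimensionless)
LAI = 31.3 m^2 / 9.7 m^2
LAI = 3.23

3.23


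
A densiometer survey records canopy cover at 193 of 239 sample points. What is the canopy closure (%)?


Formula: Canopy closure = covered points / total points * 100
Closure = 193 / 239 * 100
Closure = 0.8075 * 100 = 80.8%

80.8


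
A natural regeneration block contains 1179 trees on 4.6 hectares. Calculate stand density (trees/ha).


Formula: Stand Density = N_trees / Area_ha
Density = 1179 trees / 4.6 ha
Density = 256 trees/ha

256


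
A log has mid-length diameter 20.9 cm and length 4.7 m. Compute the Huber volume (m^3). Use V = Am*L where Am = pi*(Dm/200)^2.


Huber: V = Am * L,  Am = pi*(Dm/200)^2
Am = pi*(20.9/200)^2 = 0.034307 m^2
V = 0.034307*4.7 = 0.1612 m^3

0.1612


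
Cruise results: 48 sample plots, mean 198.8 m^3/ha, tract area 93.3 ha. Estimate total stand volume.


Formula: Total Volume = Mean Volume per ha * Total Area
Total Volume = 198.8 m^3/ha * 93.3 ha
Total Volume = 18548 m^3

18548


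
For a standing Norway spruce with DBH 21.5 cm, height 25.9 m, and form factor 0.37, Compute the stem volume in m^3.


Formula: V = pi * (DBH/200)^2 * H * ff
Radius = DBH/200 = 21.5/200 = 0.1075 m
Radius^2 = 0.1075^2 = 0.01155625 m^2
V = pi * 0.01155625 * 25.9 * 0.37
V = 0.348 m^3

0.348


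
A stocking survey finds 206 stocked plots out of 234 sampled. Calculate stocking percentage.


Formula: Stocking % = stocked plots / total plots * 100
Stocking = 206 / 234 * 100
Stocking = 0.8803 * 100 = 88.0%

88.0


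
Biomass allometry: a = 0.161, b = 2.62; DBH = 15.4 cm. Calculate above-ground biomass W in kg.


Formula: W = a * DBH^b  (allometric power law)
DBH^b = 15.4^2.62 = 1292.1243
W = 0.161 * 1292.1243 = 208.0 kg

208.0


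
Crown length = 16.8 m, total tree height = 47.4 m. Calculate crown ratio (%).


Formula: Crown Ratio = (Crown Length / Total Height) * 100
CR = (16.8 m / 47.4 m) * 100
CR = 0.3544 * 100 = 35.4%

35.4


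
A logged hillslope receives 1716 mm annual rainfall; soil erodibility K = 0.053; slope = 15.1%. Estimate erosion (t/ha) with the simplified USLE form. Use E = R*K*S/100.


Formula: E = R * K * S / 100  (simplified USLE)
R * K = 1716 * 0.053 = 90.948
E = 90.948 * 15.1 / 100 = 13.73 t/ha

13.73


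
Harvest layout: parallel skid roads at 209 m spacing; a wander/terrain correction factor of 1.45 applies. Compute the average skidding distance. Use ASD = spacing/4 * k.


Formula: ASD = (spacing / 4) * correction
Uncorrected distance = spacing / 4 = 209 / 4 = 52.25 m
ASD = 52.25 * 1.45 = 76 m

76


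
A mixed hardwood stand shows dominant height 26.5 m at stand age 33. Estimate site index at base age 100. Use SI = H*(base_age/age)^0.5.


Formula: SI = H_dom * (base_age / age)^0.5
Age ratio = 100 / 33 = 3.0303
sqrt(age_ratio) = 1.74078
SI = 26.5 * 1.74078 = 46.1 m

46.1


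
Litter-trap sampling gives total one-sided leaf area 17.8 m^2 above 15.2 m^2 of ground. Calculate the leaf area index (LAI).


Formula: LAI = total leaf area / ground area  (dimensionless)
LAI = 17.8 m^2 / 15.2 m^2
LAI = 1.17

1.17


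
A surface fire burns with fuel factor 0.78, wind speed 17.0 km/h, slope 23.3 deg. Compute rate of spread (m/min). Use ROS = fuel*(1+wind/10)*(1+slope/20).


Formula: ROS = fuel * (1 + wind/10) * (1 + slope/20)
Wind factor = 1 + 17.0/10 = 2.7
Slope factor = 1 + 23.3/20 = 2.165
ROS = 0.78 * 2.7 * 2.165 = 4.56 m/min

4.56


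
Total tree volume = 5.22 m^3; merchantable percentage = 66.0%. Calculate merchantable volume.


Formula: MV = V_total * (merchantable_pct / 100)
Merchantable fraction = 66.0% / 100 = 0.66
MV = 5.22 m^3 * 0.66 = 3.445 m^3

3.445


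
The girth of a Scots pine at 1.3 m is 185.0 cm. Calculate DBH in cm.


Formula: DBH = C / pi
DBH = 185.0 / pi
pi = 3.14159...
DBH = 58.9 cm

58.9


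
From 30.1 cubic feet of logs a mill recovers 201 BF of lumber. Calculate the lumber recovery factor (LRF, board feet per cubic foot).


Formula: LRF = Lumber Output (BF) / Log Input (ft^3)
LRF = 201 BF / 30.1 ft^3
LRF = 6.68 BF/ft^3

6.68


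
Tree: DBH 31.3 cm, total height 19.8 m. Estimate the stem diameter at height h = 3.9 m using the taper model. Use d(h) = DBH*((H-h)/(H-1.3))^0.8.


Taper: d(h) = DBH * ((H - h) / (H - 1.3))^0.8
Numerator = H - h = 19.8 - 3.9 = 15.9 m
Denominator = H - 1.3 = 19.8 - 1.3 = 18.5 m
Ratio = 15.9 / 18.5 = 0.85946
d = 31.3 * 0.85946^0.8 = 27.7 cm

27.7


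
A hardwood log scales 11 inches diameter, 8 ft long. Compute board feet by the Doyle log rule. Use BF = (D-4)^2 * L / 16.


Doyle: BF = (D - 4)^2 * L / 16
Adjusted diameter = 11 - 4 = 7 in
(D-4)^2 = 7^2 = 49
BF = 49 * 8 / 16 = 25 BF

25


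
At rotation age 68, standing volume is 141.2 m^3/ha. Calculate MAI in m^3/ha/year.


Formula: MAI = Total Volume / Stand Age
MAI = 141.2 m^3/ha / 68 years
MAI = 2.08 m^3/ha/year

2.08


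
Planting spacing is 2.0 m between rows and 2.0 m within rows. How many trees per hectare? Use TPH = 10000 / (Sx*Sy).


Formula: TPH = 10000 m^2/ha / (spacing_x * spacing_y)
Area per tree = 2.0 m * 2.0 m = 4.0 m^2
TPH = 10000 / 4.0 = 2500 trees/ha

2500


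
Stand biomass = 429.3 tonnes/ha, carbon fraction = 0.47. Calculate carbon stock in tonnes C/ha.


Formula: Carbon Stock = Biomass * Carbon Fraction
C = 429.3 t/ha * 0.47
C = 201.8 t C/ha

201.8


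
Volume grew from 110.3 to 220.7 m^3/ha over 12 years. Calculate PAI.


Formula: PAI = (V_T2 - V_T1) / (T2 - T1)
Volume increment = 220.7 - 110.3 = 110.4 m^3/ha
PAI = 110.4 / 12 = 9.2 m^3/ha/year

9.2


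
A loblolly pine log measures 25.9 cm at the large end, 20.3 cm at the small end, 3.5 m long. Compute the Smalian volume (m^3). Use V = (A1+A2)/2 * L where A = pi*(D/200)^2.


Smalian: V = (A1 + A2)/2 * L,  A = pi*(D/200)^2
A1 = pi*(25.9/200)^2 = 0.052685 m^2
A2 = pi*(20.3/200)^2 = 0.032365 m^2
V = (0.052685+0.032365)/2*3.5 = 0.1488 m^3

0.1488


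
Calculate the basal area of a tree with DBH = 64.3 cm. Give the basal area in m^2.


Formula: BA = pi * (DBH/2)^2 / 10000  (cm^2 to m^2)
Radius = DBH/2 = 64.3/2 = 32.15 cm
BA = pi * 32.15^2 / 10000
   = 3247.2209 cm^2 / 10000
   = 0.3247 m^2

0.3247


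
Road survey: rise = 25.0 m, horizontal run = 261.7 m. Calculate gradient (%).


Formula: Gradient = rise / run * 100
Gradient = 25.0 / 261.7 * 100 = 9.6%

9.6


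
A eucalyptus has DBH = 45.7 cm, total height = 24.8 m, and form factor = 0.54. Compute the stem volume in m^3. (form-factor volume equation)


Formula: V = pi * (DBH/200)^2 * H * ff
Radius = DBH/200 = 45.7/200 = 0.2285 m
Radius^2 = 0.2285^2 = 0.05221225 m^2
V = pi * 0.05221225 * 24.8 * 0.54
V = 2.197 m^3

2.197


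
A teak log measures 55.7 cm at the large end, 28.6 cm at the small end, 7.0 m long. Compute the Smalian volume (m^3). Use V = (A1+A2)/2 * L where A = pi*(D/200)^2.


Smalian: V = (A1 + A2)/2 * L,  A = pi*(D/200)^2
A1 = pi*(55.7/200)^2 = 0.243669 m^2
A2 = pi*(28.6/200)^2 = 0.064242 m^2
V = (0.243669+0.064242)/2*7.0 = 1.0777 m^3

1.0777


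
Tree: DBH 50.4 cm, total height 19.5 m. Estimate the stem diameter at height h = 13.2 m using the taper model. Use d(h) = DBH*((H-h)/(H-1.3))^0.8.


Taper: d(h) = DBH * ((H - h) / (H - 1.3))^0.8
Numerator = H - h = 19.5 - 13.2 = 6.3 m
Denominator = H - 1.3 = 19.5 - 1.3 = 18.2 m
Ratio = 6.3 / 18.2 = 0.34615
d = 50.4 * 0.34615^0.8 = 21.6 cm

21.6


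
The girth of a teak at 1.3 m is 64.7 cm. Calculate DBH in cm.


Formula: DBH = C / pi
DBH = 64.7 / pi
pi = 3.14159...
DBH = 20.6 cm

20.6


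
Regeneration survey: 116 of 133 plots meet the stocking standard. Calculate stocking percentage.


Formula: Stocking % = stocked plots / total plots * 100
Stocking = 116 / 133 * 100
Stocking = 0.8722 * 100 = 87.2%

87.2


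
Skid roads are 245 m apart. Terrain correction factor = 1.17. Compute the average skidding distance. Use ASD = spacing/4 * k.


Formula: ASD = (spacing / 4) * correction
Uncorrected distance = spacing / 4 = 245 / 4 = 61.25 m
ASD = 61.25 * 1.17 = 72 m

72


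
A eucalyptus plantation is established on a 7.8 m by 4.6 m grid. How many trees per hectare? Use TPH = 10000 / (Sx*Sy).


Formula: TPH = 10000 m^2/ha / (spacing_x * spacing_y)
Area per tree = 7.8 m * 4.6 m = 35.88 m^2
TPH = 10000 / 35.88 = 279 trees/ha

279


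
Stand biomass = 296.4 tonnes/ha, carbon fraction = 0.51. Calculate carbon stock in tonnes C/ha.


Formula: Carbon Stock = Biomass * Carbon Fraction
C = 296.4 t/ha * 0.51
C = 151.2 t C/ha

151.2


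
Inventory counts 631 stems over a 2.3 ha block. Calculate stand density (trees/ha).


Formula: Stand Density = N_trees / Area_ha
Density = 631 trees / 2.3 ha
Density = 274 trees/ha

274


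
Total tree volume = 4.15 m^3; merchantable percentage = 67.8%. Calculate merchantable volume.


Formula: MV = V_total * (merchantable_pct / 100)
Merchantable fraction = 67.8% / 100 = 0.678
MV = 4.15 m^3 * 0.678 = 2.814 m^3

2.814


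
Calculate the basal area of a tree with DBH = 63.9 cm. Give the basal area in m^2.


Formula: BA = pi * (DBH/2)^2 / 10000  (cm^2 to m^2)
Radius = DBH/2 = 63.9/2 = 31.95 cm
BA = pi * 31.95^2 / 10000
   = 3206.9456 cm^2 / 10000
   = 0.3207 m^2

0.3207


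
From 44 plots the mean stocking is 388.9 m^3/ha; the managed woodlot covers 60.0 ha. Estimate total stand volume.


Formula: Total Volume = Mean Volume per ha * Total Area
Total Volume = 388.9 m^3/ha * 60.0 ha
Total Volume = 23334 m^3

23334


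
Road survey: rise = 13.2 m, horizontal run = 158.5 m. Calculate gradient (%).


Formula: Gradient = rise / run * 100
Gradient = 13.2 / 158.5 * 100 = 8.3%

8.3


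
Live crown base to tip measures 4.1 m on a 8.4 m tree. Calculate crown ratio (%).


Formula: Crown Ratio = (Crown Length / Total Height) * 100
CR = (4.1 m / 8.4 m) * 100
CR = 0.4881 * 100 = 48.8%

48.8


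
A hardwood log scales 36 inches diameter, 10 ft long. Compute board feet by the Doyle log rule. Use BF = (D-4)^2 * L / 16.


Doyle: BF = (D - 4)^2 * L / 16
Adjusted diameter = 36 - 4 = 32 in
(D-4)^2 = 32^2 = 1024
BF = 1024 * 10 / 16 = 640 BF

640


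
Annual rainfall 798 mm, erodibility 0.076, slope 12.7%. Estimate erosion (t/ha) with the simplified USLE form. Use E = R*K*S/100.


Formula: E = R * K * S / 100  (simplified USLE)
R * K = 798 * 0.076 = 60.648
E = 60.648 * 12.7 / 100 = 7.7 t/ha

7.7


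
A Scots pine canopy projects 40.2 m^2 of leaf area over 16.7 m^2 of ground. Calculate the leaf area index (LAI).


Formula: LAI = total leaf area / ground area  (dimensionless)
LAI = 40.2 m^2 / 16.7 m^2
LAI = 2.41

2.41


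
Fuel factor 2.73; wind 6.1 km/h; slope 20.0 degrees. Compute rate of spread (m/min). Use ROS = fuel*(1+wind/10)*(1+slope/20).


Formula: ROS = fuel * (1 + wind/10) * (1 + slope/20)
Wind factor = 1 + 6.1/10 = 1.61
Slope factor = 1 + 20.0/20 = 2.0
ROS = 2.73 * 1.61 * 2.0 = 8.79 m/min

8.79


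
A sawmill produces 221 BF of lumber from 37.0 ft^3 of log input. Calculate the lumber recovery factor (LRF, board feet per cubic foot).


Formula: LRF = Lumber Output (BF) / Log Input (ft^3)
LRF = 221 BF / 37.0 ft^3
LRF = 5.97 BF/ft^3

5.97


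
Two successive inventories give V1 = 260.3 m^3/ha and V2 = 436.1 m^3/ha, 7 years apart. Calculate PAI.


Formula: PAI = (V_T2 - V_T1) / (T2 - T1)
Volume increment = 436.1 - 260.3 = 175.8 m^3/ha
PAI = 175.8 / 7 = 25.11 m^3/ha/year

25.11


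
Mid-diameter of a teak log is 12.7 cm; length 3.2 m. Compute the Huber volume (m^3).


Huber: V = Am * L,  Am = pi*(Dm/200)^2
Am = pi*(12.7/200)^2 = 0.012668 m^2
V = 0.012668*3.2 = 0.0405 m^3

0.0405


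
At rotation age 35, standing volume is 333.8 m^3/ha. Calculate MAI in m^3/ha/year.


Formula: MAI = Total Volume / Stand Age
MAI = 333.8 m^3/ha / 35 years
MAI = 9.54 m^3/ha/year

9.54


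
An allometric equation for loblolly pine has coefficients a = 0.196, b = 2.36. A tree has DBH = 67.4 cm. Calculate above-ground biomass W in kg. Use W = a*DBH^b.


Formula: W = a * DBH^b  (allometric power law)
DBH^b = 67.4^2.36 = 20684.1346
W = 0.196 * 20684.1346 = 4054.1 kg

4054.1


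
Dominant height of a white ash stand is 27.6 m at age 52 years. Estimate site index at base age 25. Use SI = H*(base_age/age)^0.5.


Formula: SI = H_dom * (base_age / age)^0.5
Age ratio = 25 / 52 = 0.48077
sqrt(age_ratio) = 0.69338
SI = 27.6 * 0.69338 = 19.1 m

19.1


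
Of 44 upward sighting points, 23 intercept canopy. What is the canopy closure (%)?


Formula: Canopy closure = covered points / total points * 100
Closure = 23 / 44 * 100
Closure = 0.5227 * 100 = 52.3%

52.3


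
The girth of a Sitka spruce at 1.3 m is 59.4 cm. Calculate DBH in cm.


Formula: DBH = C / pi
DBH = 59.4 / pi
pi = 3.14159...
DBH = 18.9 cm

18.9


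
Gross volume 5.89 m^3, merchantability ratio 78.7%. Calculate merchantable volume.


Formula: MV = V_total * (merchantable_pct / 100)
Merchantable fraction = 78.7% / 100 = 0.787
MV = 5.89 m^3 * 0.787 = 4.635 m^3

4.635


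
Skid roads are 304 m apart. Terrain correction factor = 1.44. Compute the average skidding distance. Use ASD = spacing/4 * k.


Formula: ASD = (spacing / 4) * correction
Uncorrected distance = spacing / 4 = 304 / 4 = 76 m
ASD = 76 * 1.44 = 109 m

109


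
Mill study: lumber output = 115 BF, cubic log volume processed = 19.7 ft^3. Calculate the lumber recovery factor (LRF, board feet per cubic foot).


Formula: LRF = Lumber Output (BF) / Log Input (ft^3)
LRF = 115 BF / 19.7 ft^3
LRF = 5.84 BF/ft^3

5.84


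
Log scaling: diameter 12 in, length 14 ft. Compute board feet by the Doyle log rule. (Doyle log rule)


Doyle: BF = (D - 4)^2 * L / 16
Adjusted diameter = 12 - 4 = 8 in
(D-4)^2 = 8^2 = 64
BF = 64 * 14 / 16 = 56 BF

56


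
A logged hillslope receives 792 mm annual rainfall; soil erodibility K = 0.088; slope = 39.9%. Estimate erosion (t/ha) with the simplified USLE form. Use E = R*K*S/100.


Formula: E = R * K * S / 100  (simplified USLE)
R * K = 792 * 0.088 = 69.696
E = 69.696 * 39.9 / 100 = 27.81 t/ha

27.81


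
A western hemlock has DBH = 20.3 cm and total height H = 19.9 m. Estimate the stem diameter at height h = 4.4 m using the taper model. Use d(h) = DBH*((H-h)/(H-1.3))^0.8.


Taper: d(h) = DBH * ((H - h) / (H - 1.3))^0.8
Numerator = H - h = 19.9 - 4.4 = 15.5 m
Denominator = H - 1.3 = 19.9 - 1.3 = 18.6 m
Ratio = 15.5 / 18.6 = 0.83333
d = 20.3 * 0.83333^0.8 = 17.5 cm

17.5


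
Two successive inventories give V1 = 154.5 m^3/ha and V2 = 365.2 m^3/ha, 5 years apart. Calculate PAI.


Formula: PAI = (V_T2 - V_T1) / (T2 - T1)
Volume increment = 365.2 - 154.5 = 210.7 m^3/ha
PAI = 210.7 / 5 = 42.14 m^3/ha/year

42.14


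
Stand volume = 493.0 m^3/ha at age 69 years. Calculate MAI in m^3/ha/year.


Formula: MAI = Total Volume / Stand Age
MAI = 493.0 m^3/ha / 69 years
MAI = 7.14 m^3/ha/year

7.14


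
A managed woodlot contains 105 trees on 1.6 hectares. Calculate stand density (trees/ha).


Formula: Stand Density = N_trees / Area_ha
Density = 105 trees / 1.6 ha
Density = 66 trees/ha

66


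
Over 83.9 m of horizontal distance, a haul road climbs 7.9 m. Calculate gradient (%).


Formula: Gradient = rise / run * 100
Gradient = 7.9 / 83.9 * 100 = 9.4%

9.4


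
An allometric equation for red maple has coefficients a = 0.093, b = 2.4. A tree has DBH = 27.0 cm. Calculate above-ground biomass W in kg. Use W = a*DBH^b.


Formula: W = a * DBH^b  (allometric power law)
DBH^b = 27.0^2.4 = 2724.4136
W = 0.093 * 2724.4136 = 253.4 kg

253.4


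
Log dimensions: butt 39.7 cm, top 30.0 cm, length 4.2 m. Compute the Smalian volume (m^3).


Smalian: V = (A1 + A2)/2 * L,  A = pi*(D/200)^2
A1 = pi*(39.7/200)^2 = 0.123786 m^2
A2 = pi*(30.0/200)^2 = 0.070686 m^2
V = (0.123786+0.070686)/2*4.2 = 0.4084 m^3

0.4084


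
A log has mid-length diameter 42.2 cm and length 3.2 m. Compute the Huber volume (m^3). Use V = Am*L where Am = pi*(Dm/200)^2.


Huber: V = Am * L,  Am = pi*(Dm/200)^2
Am = pi*(42.2/200)^2 = 0.139867 m^2
V = 0.139867*3.2 = 0.4476 m^3

0.4476


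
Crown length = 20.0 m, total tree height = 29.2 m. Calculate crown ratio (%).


Formula: Crown Ratio = (Crown Length / Total Height) * 100
CR = (20.0 m / 29.2 m) * 100
CR = 0.6849 * 100 = 68.5%

68.5


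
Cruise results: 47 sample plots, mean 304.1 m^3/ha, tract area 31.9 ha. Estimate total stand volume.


Formula: Total Volume = Mean Volume per ha * Total Area
Total Volume = 304.1 m^3/ha * 31.9 ha
Total Volume = 9701 m^3

9701


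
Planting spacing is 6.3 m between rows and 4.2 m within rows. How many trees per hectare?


Formula: TPH = 10000 m^2/ha / (spacing_x * spacing_y)
Area per tree = 6.3 m * 4.2 m = 26.46 m^2
TPH = 10000 / 26.46 = 378 trees/ha

378


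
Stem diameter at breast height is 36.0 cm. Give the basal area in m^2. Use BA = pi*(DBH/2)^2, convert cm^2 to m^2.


Formula: BA = pi * (DBH/2)^2 / 10000  (cm^2 to m^2)
Radius = DBH/2 = 36.0/2 = 18.0 cm
BA = pi * 18.0^2 / 10000
   = 1017.876 cm^2 / 10000
   = 0.1018 m^2

0.1018


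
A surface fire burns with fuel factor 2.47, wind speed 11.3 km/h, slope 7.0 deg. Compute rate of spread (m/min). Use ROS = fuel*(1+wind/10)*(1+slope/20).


Formula: ROS = fuel * (1 + wind/10) * (1 + slope/20)
Wind factor = 1 + 11.3/10 = 2.13
Slope factor = 1 + 7.0/20 = 1.35
ROS = 2.47 * 2.13 * 1.35 = 7.1 m/min

7.1


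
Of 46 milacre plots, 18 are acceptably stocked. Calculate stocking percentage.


Formula: Stocking % = stocked plots / total plots * 100
Stocking = 18 / 46 * 100
Stocking = 0.3913 * 100 = 39.1%

39.1


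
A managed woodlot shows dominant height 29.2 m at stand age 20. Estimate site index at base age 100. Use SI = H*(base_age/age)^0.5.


Formula: SI = H_dom * (base_age / age)^0.5
Age ratio = 100 / 20 = 5.0
sqrt(age_ratio) = 2.23607
SI = 29.2 * 2.23607 = 65.3 m

65.3


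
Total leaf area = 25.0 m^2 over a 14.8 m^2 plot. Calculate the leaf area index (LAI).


Formula: LAI = total leaf area / ground area  (dimensionless)
LAI = 25.0 m^2 / 14.8 m^2
LAI = 1.69

1.69


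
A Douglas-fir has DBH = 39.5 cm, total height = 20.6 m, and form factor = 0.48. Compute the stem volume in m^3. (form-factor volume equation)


Formula: V = pi * (DBH/200)^2 * H * ff
Radius = DBH/200 = 39.5/200 = 0.1975 m
Radius^2 = 0.1975^2 = 0.03900625 m^2
V = pi * 0.03900625 * 20.6 * 0.48
V = 1.212 m^3

1.212


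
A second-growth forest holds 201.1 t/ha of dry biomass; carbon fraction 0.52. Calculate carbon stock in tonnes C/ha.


Formula: Carbon Stock = Biomass * Carbon Fraction
C = 201.1 t/ha * 0.52
C = 104.6 t C/ha

104.6


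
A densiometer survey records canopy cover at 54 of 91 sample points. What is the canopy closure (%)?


Formula: Canopy closure = covered points / total points * 100
Closure = 54 / 91 * 100
Closure = 0.5934 * 100 = 59.3%

59.3


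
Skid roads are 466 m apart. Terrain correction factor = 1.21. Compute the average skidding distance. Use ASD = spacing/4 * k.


Formula: ASD = (spacing / 4) * correction
Uncorrected distance = spacing / 4 = 466 / 4 = 116.5 m
ASD = 116.5 * 1.21 = 141 m

141


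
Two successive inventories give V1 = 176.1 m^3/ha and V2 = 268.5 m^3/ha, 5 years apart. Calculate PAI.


Formula: PAI = (V_T2 - V_T1) / (T2 - T1)
Volume increment = 268.5 - 176.1 = 92.4 m^3/ha
PAI = 92.4 / 5 = 18.48 m^3/ha/year

18.48


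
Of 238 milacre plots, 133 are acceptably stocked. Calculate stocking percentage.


Formula: Stocking % = stocked plots / total plots * 100
Stocking = 133 / 238 * 100
Stocking = 0.5588 * 100 = 55.9%

55.9


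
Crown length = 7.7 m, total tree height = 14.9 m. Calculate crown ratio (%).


Formula: Crown Ratio = (Crown Length / Total Height) * 100
CR = (7.7 m / 14.9 m) * 100
CR = 0.5168 * 100 = 51.7%

51.7


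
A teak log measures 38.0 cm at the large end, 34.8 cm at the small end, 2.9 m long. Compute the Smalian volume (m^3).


Smalian: V = (A1 + A2)/2 * L,  A = pi*(D/200)^2
A1 = pi*(38.0/200)^2 = 0.113411 m^2
A2 = pi*(34.8/200)^2 = 0.095115 m^2
V = (0.113411+0.095115)/2*2.9 = 0.3024 m^3

0.3024


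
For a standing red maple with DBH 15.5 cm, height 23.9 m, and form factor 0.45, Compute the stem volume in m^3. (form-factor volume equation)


Formula: V = pi * (DBH/200)^2 * H * ff
Radius = DBH/200 = 15.5/200 = 0.0775 m
Radius^2 = 0.0775^2 = 0.00600625 m^2
V = pi * 0.00600625 * 23.9 * 0.45
V = 0.203 m^3

0.203


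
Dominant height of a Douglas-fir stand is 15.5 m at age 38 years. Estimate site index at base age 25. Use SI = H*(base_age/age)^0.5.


Formula: SI = H_dom * (base_age / age)^0.5
Age ratio = 25 / 38 = 0.65789
sqrt(age_ratio) = 0.81111
SI = 15.5 * 0.81111 = 12.6 m

12.6


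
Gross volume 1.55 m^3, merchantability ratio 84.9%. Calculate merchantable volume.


Formula: MV = V_total * (merchantable_pct / 100)
Merchantable fraction = 84.9% / 100 = 0.849
MV = 1.55 m^3 * 0.849 = 1.316 m^3

1.316


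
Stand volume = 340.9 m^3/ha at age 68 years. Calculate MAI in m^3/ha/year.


Formula: MAI = Total Volume / Stand Age
MAI = 340.9 m^3/ha / 68 years
MAI = 5.01 m^3/ha/year

5.01


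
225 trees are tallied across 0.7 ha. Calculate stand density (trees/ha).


Formula: Stand Density = N_trees / Area_ha
Density = 225 trees / 0.7 ha
Density = 321 trees/ha

321


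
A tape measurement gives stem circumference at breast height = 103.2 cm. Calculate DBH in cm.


Formula: DBH = C / pi
DBH = 103.2 / pi
pi = 3.14159...
DBH = 32.8 cm

32.8


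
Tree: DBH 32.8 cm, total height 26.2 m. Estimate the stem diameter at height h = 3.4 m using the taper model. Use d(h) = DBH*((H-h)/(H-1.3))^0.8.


Taper: d(h) = DBH * ((H - h) / (H - 1.3))^0.8
Numerator = H - h = 26.2 - 3.4 = 22.8 m
Denominator = H - 1.3 = 26.2 - 1.3 = 24.9 m
Ratio = 22.8 / 24.9 = 0.91566
d = 32.8 * 0.91566^0.8 = 30.6 cm

30.6


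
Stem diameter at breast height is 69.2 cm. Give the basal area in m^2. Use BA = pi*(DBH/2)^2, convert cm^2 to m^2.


Formula: BA = pi * (DBH/2)^2 / 10000  (cm^2 to m^2)
Radius = DBH/2 = 69.2/2 = 34.6 cm
BA = pi * 34.6^2 / 10000
   = 3760.9891 cm^2 / 10000
   = 0.3761 m^2

0.3761


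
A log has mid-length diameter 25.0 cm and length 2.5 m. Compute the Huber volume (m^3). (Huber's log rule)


Huber: V = Am * L,  Am = pi*(Dm/200)^2
Am = pi*(25.0/200)^2 = 0.049087 m^2
V = 0.049087*2.5 = 0.1227 m^3

0.1227


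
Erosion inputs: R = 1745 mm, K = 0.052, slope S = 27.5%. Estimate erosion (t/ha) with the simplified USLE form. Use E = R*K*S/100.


Formula: E = R * K * S / 100  (simplified USLE)
R * K = 1745 * 0.052 = 90.74
E = 90.74 * 27.5 / 100 = 24.95 t/ha

24.95


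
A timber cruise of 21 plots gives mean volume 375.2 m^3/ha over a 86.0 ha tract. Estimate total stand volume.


Formula: Total Volume = Mean Volume per ha * Total Area
Total Volume = 375.2 m^3/ha * 86.0 ha
Total Volume = 32267 m^3

32267


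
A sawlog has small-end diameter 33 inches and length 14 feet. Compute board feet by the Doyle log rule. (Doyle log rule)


Doyle: BF = (D - 4)^2 * L / 16
Adjusted diameter = 33 - 4 = 29 in
(D-4)^2 = 29^2 = 841
BF = 841 * 14 / 16 = 736 BF

736


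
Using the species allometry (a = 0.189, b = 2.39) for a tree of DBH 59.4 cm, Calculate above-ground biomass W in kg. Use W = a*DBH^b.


Formula: W = a * DBH^b  (allometric power law)
DBH^b = 59.4^2.39 = 17352.0026
W = 0.189 * 17352.0026 = 3279.5 kg

3279.5


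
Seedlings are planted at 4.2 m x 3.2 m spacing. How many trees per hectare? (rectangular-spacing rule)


Formula: TPH = 10000 m^2/ha / (spacing_x * spacing_y)
Area per tree = 4.2 m * 3.2 m = 13.44 m^2
TPH = 10000 / 13.44 = 744 trees/ha

744


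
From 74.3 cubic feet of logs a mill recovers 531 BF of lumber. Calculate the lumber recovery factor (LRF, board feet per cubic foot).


Formula: LRF = Lumber Output (BF) / Log Input (ft^3)
LRF = 531 BF / 74.3 ft^3
LRF = 7.15 BF/ft^3

7.15


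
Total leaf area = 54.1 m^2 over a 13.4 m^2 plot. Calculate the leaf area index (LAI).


Formula: LAI = total leaf area / ground area  (dimensionless)
LAI = 54.1 m^2 / 13.4 m^2
LAI = 4.04

4.04


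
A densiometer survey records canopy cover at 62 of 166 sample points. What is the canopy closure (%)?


Formula: Canopy closure = covered points / total points * 100
Closure = 62 / 166 * 100
Closure = 0.3735 * 100 = 37.3%

37.3


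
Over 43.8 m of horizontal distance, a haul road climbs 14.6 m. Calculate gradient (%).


Formula: Gradient = rise / run * 100
Gradient = 14.6 / 43.8 * 100 = 33.3%

33.3


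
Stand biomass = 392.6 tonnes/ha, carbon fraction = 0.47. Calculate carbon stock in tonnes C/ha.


Formula: Carbon Stock = Biomass * Carbon Fraction
C = 392.6 t/ha * 0.47
C = 184.5 t C/ha

184.5


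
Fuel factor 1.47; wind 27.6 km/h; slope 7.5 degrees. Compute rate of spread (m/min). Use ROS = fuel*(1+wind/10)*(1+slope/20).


Formula: ROS = fuel * (1 + wind/10) * (1 + slope/20)
Wind factor = 1 + 27.6/10 = 3.76
Slope factor = 1 + 7.5/20 = 1.375
ROS = 1.47 * 3.76 * 1.375 = 7.6 m/min

7.6


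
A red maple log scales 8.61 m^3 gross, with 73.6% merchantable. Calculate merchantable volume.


Formula: MV = V_total * (merchantable_pct / 100)
Merchantable fraction = 73.6% / 100 = 0.736
MV = 8.61 m^3 * 0.736 = 6.337 m^3

6.337


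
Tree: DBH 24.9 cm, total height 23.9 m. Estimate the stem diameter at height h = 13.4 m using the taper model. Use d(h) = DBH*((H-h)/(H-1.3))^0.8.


Taper: d(h) = DBH * ((H - h) / (H - 1.3))^0.8
Numerator = H - h = 23.9 - 13.4 = 10.5 m
Denominator = H - 1.3 = 23.9 - 1.3 = 22.6 m
Ratio = 10.5 / 22.6 = 0.4646
d = 24.9 * 0.4646^0.8 = 13.5 cm

13.5


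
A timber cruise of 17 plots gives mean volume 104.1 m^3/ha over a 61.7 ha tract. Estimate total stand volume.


Formula: Total Volume = Mean Volume per ha * Total Area
Total Volume = 104.1 m^3/ha * 61.7 ha
Total Volume = 6423 m^3

6423


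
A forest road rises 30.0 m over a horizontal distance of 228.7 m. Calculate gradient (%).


Formula: Gradient = rise / run * 100
Gradient = 30.0 / 228.7 * 100 = 13.1%

13.1


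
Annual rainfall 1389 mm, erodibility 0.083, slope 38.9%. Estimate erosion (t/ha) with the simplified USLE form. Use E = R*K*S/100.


Formula: E = R * K * S / 100  (simplified USLE)
R * K = 1389 * 0.083 = 115.287
E = 115.287 * 38.9 / 100 = 44.85 t/ha

44.85


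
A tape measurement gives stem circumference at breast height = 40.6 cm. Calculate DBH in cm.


Formula: DBH = C / pi
DBH = 40.6 / pi
pi = 3.14159...
DBH = 12.9 cm

12.9


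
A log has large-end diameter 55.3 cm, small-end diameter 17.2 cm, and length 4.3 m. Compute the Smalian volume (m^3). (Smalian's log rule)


Smalian: V = (A1 + A2)/2 * L,  A = pi*(D/200)^2
A1 = pi*(55.3/200)^2 = 0.240182 m^2
A2 = pi*(17.2/200)^2 = 0.023235 m^2
V = (0.240182+0.023235)/2*4.3 = 0.5663 m^3

0.5663


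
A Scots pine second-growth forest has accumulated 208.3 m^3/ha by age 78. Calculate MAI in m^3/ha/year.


Formula: MAI = Total Volume / Stand Age
MAI = 208.3 m^3/ha / 78 years
MAI = 2.67 m^3/ha/year

2.67


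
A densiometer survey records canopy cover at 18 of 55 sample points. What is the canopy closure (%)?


Formula: Canopy closure = covered points / total points * 100
Closure = 18 / 55 * 100
Closure = 0.3273 * 100 = 32.7%

32.7


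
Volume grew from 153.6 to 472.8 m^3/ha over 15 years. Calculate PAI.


Formula: PAI = (V_T2 - V_T1) / (T2 - T1)
Volume increment = 472.8 - 153.6 = 319.2 m^3/ha
PAI = 319.2 / 15 = 21.28 m^3/ha/year

21.28


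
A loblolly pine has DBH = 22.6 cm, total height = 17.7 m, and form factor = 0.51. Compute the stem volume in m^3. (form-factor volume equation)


Formula: V = pi * (DBH/200)^2 * H * ff
Radius = DBH/200 = 22.6/200 = 0.113 m
Radius^2 = 0.113^2 = 0.012769 m^2
V = pi * 0.012769 * 17.7 * 0.51
V = 0.362 m^3

0.362


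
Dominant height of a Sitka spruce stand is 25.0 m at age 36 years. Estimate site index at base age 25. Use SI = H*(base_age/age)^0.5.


Formula: SI = H_dom * (base_age / age)^0.5
Age ratio = 25 / 36 = 0.69444
sqrt(age_ratio) = 0.83333
SI = 25.0 * 0.83333 = 20.8 m

20.8


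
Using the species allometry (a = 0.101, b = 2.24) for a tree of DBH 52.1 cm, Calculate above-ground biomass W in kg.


Formula: W = a * DBH^b  (allometric power law)
DBH^b = 52.1^2.24 = 7009.9755
W = 0.101 * 7009.9755 = 708.0 kg

708.0


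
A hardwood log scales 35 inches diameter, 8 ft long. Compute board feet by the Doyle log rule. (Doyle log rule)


Doyle: BF = (D - 4)^2 * L / 16
Adjusted diameter = 35 - 4 = 31 in
(D-4)^2 = 31^2 = 961
BF = 961 * 8 / 16 = 481 BF

481


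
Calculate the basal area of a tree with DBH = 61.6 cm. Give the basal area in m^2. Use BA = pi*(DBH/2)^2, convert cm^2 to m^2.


Formula: BA = pi * (DBH/2)^2 / 10000  (cm^2 to m^2)
Radius = DBH/2 = 61.6/2 = 30.8 cm
BA = pi * 30.8^2 / 10000
   = 2980.2405 cm^2 / 10000
   = 0.298 m^2

0.298


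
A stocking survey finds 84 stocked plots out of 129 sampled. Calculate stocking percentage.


Formula: Stocking % = stocked plots / total plots * 100
Stocking = 84 / 129 * 100
Stocking = 0.6512 * 100 = 65.1%

65.1


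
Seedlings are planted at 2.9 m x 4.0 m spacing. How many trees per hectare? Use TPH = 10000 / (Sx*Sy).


Formula: TPH = 10000 m^2/ha / (spacing_x * spacing_y)
Area per tree = 2.9 m * 4.0 m = 11.6 m^2
TPH = 10000 / 11.6 = 862 trees/ha

862


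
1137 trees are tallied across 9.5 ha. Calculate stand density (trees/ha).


Formula: Stand Density = N_trees / Area_ha
Density = 1137 trees / 9.5 ha
Density = 120 trees/ha

120


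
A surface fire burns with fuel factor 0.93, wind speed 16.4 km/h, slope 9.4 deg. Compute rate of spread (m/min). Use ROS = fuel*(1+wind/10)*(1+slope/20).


Formula: ROS = fuel * (1 + wind/10) * (1 + slope/20)
Wind factor = 1 + 16.4/10 = 2.64
Slope factor = 1 + 9.4/20 = 1.47
ROS = 0.93 * 2.64 * 1.47 = 3.61 m/min

3.61


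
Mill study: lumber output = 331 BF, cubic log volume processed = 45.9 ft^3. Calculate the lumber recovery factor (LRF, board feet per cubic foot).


Formula: LRF = Lumber Output (BF) / Log Input (ft^3)
LRF = 331 BF / 45.9 ft^3
LRF = 7.21 BF/ft^3

7.21


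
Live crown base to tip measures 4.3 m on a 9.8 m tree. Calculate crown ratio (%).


Formula: Crown Ratio = (Crown Length / Total Height) * 100
CR = (4.3 m / 9.8 m) * 100
CR = 0.4388 * 100 = 43.9%

43.9


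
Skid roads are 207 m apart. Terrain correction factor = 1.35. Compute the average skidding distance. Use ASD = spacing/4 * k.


Formula: ASD = (spacing / 4) * correction
Uncorrected distance = spacing / 4 = 207 / 4 = 51.75 m
ASD = 51.75 * 1.35 = 70 m

70


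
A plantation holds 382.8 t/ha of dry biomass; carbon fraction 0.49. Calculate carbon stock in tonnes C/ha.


Formula: Carbon Stock = Biomass * Carbon Fraction
C = 382.8 t/ha * 0.49
C = 187.6 t C/ha

187.6


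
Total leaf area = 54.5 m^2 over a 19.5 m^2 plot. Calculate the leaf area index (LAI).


Formula: LAI = total leaf area / ground area  (dimensionless)
LAI = 54.5 m^2 / 19.5 m^2
LAI = 2.79

2.79


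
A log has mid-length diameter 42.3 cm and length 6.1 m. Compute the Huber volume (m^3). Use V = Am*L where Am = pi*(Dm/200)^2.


Huber: V = Am * L,  Am = pi*(Dm/200)^2
Am = pi*(42.3/200)^2 = 0.140531 m^2
V = 0.140531*6.1 = 0.8572 m^3

0.8572


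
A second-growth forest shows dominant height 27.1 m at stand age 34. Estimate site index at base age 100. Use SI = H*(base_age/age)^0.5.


Formula: SI = H_dom * (base_age / age)^0.5
Age ratio = 100 / 34 = 2.94118
sqrt(age_ratio) = 1.71499
SI = 27.1 * 1.71499 = 46.5 m

46.5


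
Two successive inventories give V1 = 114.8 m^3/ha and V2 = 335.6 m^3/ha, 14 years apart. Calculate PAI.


Formula: PAI = (V_T2 - V_T1) / (T2 - T1)
Volume increment = 335.6 - 114.8 = 220.8 m^3/ha
PAI = 220.8 / 14 = 15.77 m^3/ha/year

15.77


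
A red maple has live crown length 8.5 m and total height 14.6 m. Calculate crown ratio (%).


Formula: Crown Ratio = (Crown Length / Total Height) * 100
CR = (8.5 m / 14.6 m) * 100
CR = 0.5822 * 100 = 58.2%

58.2


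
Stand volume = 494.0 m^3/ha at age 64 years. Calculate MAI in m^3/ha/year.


Formula: MAI = Total Volume / Stand Age
MAI = 494.0 m^3/ha / 64 years
MAI = 7.72 m^3/ha/year

7.72


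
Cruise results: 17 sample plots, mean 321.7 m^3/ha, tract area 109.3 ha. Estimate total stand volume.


Formula: Total Volume = Mean Volume per ha * Total Area
Total Volume = 321.7 m^3/ha * 109.3 ha
Total Volume = 35162 m^3

35162


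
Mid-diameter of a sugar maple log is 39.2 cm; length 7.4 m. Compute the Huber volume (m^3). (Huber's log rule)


Huber: V = Am * L,  Am = pi*(Dm/200)^2
Am = pi*(39.2/200)^2 = 0.120687 m^2
V = 0.120687*7.4 = 0.8931 m^3

0.8931


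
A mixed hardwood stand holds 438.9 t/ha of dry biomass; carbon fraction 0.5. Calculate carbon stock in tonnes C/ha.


Formula: Carbon Stock = Biomass * Carbon Fraction
C = 438.9 t/ha * 0.5
C = 219.5 t C/ha

219.5


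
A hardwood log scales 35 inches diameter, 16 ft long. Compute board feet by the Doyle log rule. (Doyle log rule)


Doyle: BF = (D - 4)^2 * L / 16
Adjusted diameter = 35 - 4 = 31 in
(D-4)^2 = 31^2 = 961
BF = 961 * 16 / 16 = 961 BF

961


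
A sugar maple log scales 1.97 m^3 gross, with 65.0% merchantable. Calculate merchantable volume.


Formula: MV = V_total * (merchantable_pct / 100)
Merchantable fraction = 65.0% / 100 = 0.65
MV = 1.97 m^3 * 0.65 = 1.281 m^3

1.281


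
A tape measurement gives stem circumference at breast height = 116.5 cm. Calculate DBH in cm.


Formula: DBH = C / pi
DBH = 116.5 / pi
pi = 3.14159...
DBH = 37.1 cm

37.1


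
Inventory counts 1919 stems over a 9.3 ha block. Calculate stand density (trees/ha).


Formula: Stand Density = N_trees / Area_ha
Density = 1919 trees / 9.3 ha
Density = 206 trees/ha

206


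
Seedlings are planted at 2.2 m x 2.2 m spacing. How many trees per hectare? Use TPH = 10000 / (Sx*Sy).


Formula: TPH = 10000 m^2/ha / (spacing_x * spacing_y)
Area per tree = 2.2 m * 2.2 m = 4.84 m^2
TPH = 10000 / 4.84 = 2066 trees/ha

2066


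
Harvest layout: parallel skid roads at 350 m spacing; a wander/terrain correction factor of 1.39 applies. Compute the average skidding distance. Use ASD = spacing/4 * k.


Formula: ASD = (spacing / 4) * correction
Uncorrected distance = spacing / 4 = 350 / 4 = 87.5 m
ASD = 87.5 * 1.39 = 122 m

122


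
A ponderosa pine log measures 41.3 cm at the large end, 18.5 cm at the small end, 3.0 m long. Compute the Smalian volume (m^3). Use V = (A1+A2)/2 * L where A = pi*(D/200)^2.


Smalian: V = (A1 + A2)/2 * L,  A = pi*(D/200)^2
A1 = pi*(41.3/200)^2 = 0.133965 m^2
A2 = pi*(18.5/200)^2 = 0.02688 m^2
V = (0.133965+0.02688)/2*3.0 = 0.2413 m^3

0.2413


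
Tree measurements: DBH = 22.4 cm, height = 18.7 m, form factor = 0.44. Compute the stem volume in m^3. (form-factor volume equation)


Formula: V = pi * (DBH/200)^2 * H * ff
Radius = DBH/200 = 22.4/200 = 0.112 m
Radius^2 = 0.112^2 = 0.012544 m^2
V = pi * 0.012544 * 18.7 * 0.44
V = 0.324 m^3

0.324


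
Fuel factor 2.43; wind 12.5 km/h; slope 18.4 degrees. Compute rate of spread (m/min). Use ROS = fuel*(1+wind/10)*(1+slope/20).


Formula: ROS = fuel * (1 + wind/10) * (1 + slope/20)
Wind factor = 1 + 12.5/10 = 2.25
Slope factor = 1 + 18.4/20 = 1.92
ROS = 2.43 * 2.25 * 1.92 = 10.5 m/min

10.5


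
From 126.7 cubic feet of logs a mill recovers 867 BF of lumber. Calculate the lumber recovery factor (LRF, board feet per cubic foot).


Formula: LRF = Lumber Output (BF) / Log Input (ft^3)
LRF = 867 BF / 126.7 ft^3
LRF = 6.84 BF/ft^3

6.84


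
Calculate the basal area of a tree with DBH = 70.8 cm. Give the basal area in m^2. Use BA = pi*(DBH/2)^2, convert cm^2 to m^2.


Formula: BA = pi * (DBH/2)^2 / 10000  (cm^2 to m^2)
Radius = DBH/2 = 70.8/2 = 35.4 cm
BA = pi * 35.4^2 / 10000
   = 3936.9182 cm^2 / 10000
   = 0.3937 m^2

0.3937


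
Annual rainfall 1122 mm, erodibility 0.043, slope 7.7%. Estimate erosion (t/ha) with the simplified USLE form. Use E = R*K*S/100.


Formula: E = R * K * S / 100  (simplified USLE)
R * K = 1122 * 0.043 = 48.246
E = 48.246 * 7.7 / 100 = 3.71 t/ha

3.71


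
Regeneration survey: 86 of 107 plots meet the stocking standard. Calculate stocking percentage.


Formula: Stocking % = stocked plots / total plots * 100
Stocking = 86 / 107 * 100
Stocking = 0.8037 * 100 = 80.4%

80.4


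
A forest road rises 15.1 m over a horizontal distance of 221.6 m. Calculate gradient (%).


Formula: Gradient = rise / run * 100
Gradient = 15.1 / 221.6 * 100 = 6.8%

6.8
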